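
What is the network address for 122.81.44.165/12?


IP:   01111010.01010001.00101100.10100101
Mask: 11111111.11110000.00000000.00000000
AND operation:
Net:  01111010.01010000.00000000.00000000
Network: 122.80.0.0/12


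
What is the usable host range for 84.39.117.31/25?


Network: 84.39.117.0
Broadcast: 84.39.117.127
First usable = network + 1
Last usable = broadcast - 1
Range: 84.39.117.1 to 84.39.117.126


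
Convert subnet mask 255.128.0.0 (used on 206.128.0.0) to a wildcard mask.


Subnet mask: 255.128.0.0
Wildcard = 255.255.255.255 - subnet mask
255 - 255 = 0
255 - 128 = 127
255 - 0 = 255
255 - 0 = 255
Wildcard: 0.127.255.255


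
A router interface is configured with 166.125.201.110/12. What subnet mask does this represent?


/12 means 12 network bits, 20 host bits
Binary: 11111111111100000000000000000000
Mask: 255.240.0.0


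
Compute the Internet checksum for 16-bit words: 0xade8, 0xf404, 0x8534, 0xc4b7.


Sum all words (with carry folding):
+ 0xade8 = 0xade8
+ 0xf404 = 0xa1ed
+ 0x8534 = 0x2722
+ 0xc4b7 = 0xebd9
One's complement: ~0xebd9
Checksum = 0x1426


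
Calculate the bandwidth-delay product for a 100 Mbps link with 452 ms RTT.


BDP = bandwidth * RTT
= 100 Mbps * 452 ms
= 100 * 1e6 * 452 / 1000 bits
= 45200000 bits
= 5650000 bytes
= 5517.5781 KB
BDP = 45200000 bits (5650000 bytes)


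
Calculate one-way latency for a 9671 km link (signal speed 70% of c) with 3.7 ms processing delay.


Speed = 0.7 * 3e5 km/s = 210000 km/s
Propagation delay = 9671 / 210000 = 0.0461 s = 46.0524 ms
Processing delay = 3.7 ms
Total one-way latency = 49.7524 ms


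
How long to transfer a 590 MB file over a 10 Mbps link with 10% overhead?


Effective throughput = 10 * (1 - 10/100) = 9 Mbps
File size in Mb = 590 * 8 = 4720 Mb
Time = 4720 / 9
Time = 524.4444 seconds


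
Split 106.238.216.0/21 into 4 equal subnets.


New prefix = 21 + 2 = 23
Each subnet has 512 addresses
  106.238.216.0/23
  106.238.218.0/23
  106.238.220.0/23
  106.238.222.0/23
Subnets: 106.238.216.0/23, 106.238.218.0/23, 106.238.220.0/23, 106.238.222.0/23


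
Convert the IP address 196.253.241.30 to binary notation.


196 = 11000100
253 = 11111101
241 = 11110001
30 = 00011110
Binary: 11000100.11111101.11110001.00011110


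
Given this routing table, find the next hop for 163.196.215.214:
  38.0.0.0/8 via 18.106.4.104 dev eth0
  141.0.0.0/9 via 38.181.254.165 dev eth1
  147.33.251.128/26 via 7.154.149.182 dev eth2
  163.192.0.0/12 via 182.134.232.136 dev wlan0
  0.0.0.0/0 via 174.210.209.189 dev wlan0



Longest prefix match for 163.196.215.214:
  /8 38.0.0.0: no
  /9 141.0.0.0: no
  /26 147.33.251.128: no
  /12 163.192.0.0: MATCH
  /0 0.0.0.0: MATCH
Selected: next-hop 182.134.232.136 via wlan0 (matched /12)


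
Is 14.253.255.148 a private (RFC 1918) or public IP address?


RFC 1918 private ranges:
  10.0.0.0/8 (10.0.0.0 - 10.255.255.255)
  172.16.0.0/12 (172.16.0.0 - 172.31.255.255)
  192.168.0.0/16 (192.168.0.0 - 192.168.255.255)
Public (not in any RFC 1918 range)


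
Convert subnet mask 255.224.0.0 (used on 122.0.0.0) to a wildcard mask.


Subnet mask: 255.224.0.0
Wildcard = 255.255.255.255 - subnet mask
255 - 255 = 0
255 - 224 = 31
255 - 0 = 255
255 - 0 = 255
Wildcard: 0.31.255.255


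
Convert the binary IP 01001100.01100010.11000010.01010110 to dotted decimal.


01001100 = 76
01100010 = 98
11000010 = 194
01010110 = 86
IP: 76.98.194.86


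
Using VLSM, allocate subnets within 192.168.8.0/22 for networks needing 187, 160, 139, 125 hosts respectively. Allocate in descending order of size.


187 hosts -> /24 (254 usable): 192.168.8.0/24
160 hosts -> /24 (254 usable): 192.168.9.0/24
139 hosts -> /24 (254 usable): 192.168.10.0/24
125 hosts -> /25 (126 usable): 192.168.11.0/25
Allocation: 192.168.8.0/24 (187 hosts, 254 usable); 192.168.9.0/24 (160 hosts, 254 usable); 192.168.10.0/24 (139 hosts, 254 usable); 192.168.11.0/25 (125 hosts, 126 usable)


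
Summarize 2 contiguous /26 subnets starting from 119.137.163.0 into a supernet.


Original prefix: /26
Number of subnets: 2 = 2^1
New prefix = 26 - 1 = 25
Supernet: 119.137.163.0/25


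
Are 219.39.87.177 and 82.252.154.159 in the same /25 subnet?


Mask: 255.255.255.128
219.39.87.177 AND mask = 219.39.87.128
82.252.154.159 AND mask = 82.252.154.128
No, different subnets (219.39.87.128 vs 82.252.154.128)


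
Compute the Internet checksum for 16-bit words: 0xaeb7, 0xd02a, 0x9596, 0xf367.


Sum all words (with carry folding):
+ 0xaeb7 = 0xaeb7
+ 0xd02a = 0x7ee2
+ 0x9596 = 0x1479
+ 0xf367 = 0x07e1
One's complement: ~0x07e1
Checksum = 0xf81e


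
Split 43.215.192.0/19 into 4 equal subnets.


New prefix = 19 + 2 = 21
Each subnet has 2048 addresses
  43.215.192.0/21
  43.215.200.0/21
  43.215.208.0/21
  43.215.216.0/21
Subnets: 43.215.192.0/21, 43.215.200.0/21, 43.215.208.0/21, 43.215.216.0/21


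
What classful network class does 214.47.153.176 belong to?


First octet: 214
Binary: 11010110
110xxxxx -> Class C (192-223)
Class C, default mask 255.255.255.0 (/24)


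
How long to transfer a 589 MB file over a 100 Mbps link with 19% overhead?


Effective throughput = 100 * (1 - 19/100) = 81 Mbps
File size in Mb = 589 * 8 = 4712 Mb
Time = 4712 / 81
Time = 58.1728 seconds


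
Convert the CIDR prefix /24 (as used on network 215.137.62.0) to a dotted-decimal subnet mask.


/24 means 24 network bits, 8 host bits
Binary: 11111111111111111111111100000000
Mask: 255.255.255.0


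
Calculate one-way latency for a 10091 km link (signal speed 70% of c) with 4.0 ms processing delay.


Speed = 0.7 * 3e5 km/s = 210000 km/s
Propagation delay = 10091 / 210000 = 0.0481 s = 48.0524 ms
Processing delay = 4.0 ms
Total one-way latency = 52.0524 ms


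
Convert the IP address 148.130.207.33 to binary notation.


148 = 10010100
130 = 10000010
207 = 11001111
33 = 00100001
Binary: 10010100.10000010.11001111.00100001


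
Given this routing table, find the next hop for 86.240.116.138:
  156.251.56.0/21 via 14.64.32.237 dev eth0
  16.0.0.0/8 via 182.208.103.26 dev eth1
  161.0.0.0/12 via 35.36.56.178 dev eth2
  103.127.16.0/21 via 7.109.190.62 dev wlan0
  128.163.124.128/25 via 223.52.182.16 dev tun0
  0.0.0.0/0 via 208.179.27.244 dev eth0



Longest prefix match for 86.240.116.138:
  /21 156.251.56.0: no
  /8 16.0.0.0: no
  /12 161.0.0.0: no
  /21 103.127.16.0: no
  /25 128.163.124.128: no
  /0 0.0.0.0: MATCH
Selected: next-hop 208.179.27.244 via eth0 (matched /0)


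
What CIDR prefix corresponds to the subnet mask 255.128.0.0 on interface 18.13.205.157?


Binary: 11111111.10000000.00000000.00000000
Count leading 1s
Prefix: /9


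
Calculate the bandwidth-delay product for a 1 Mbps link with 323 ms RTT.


BDP = bandwidth * RTT
= 1 Mbps * 323 ms
= 1 * 1e6 * 323 / 1000 bits
= 323000 bits
= 40375 bytes
= 39.4287 KB
BDP = 323000 bits (40375 bytes)


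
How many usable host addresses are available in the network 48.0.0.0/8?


Host bits = 32 - 8 = 24
Total addresses = 2^24 = 16777216
Usable = total - 2 (network and broadcast)
Usable hosts: 16777214


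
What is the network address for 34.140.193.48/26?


IP:   00100010.10001100.11000001.00110000
Mask: 11111111.11111111.11111111.11000000
AND operation:
Net:  00100010.10001100.11000001.00000000
Network: 34.140.193.0/26


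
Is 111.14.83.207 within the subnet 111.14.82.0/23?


Subnet network: 111.14.82.0
Test IP AND mask: 111.14.82.0
Yes, 111.14.83.207 is in 111.14.82.0/23


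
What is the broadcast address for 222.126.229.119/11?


Network: 222.96.0.0/11
Host bits = 21
Set all host bits to 1:
Broadcast: 222.127.255.255


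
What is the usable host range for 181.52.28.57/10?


Network: 181.0.0.0
Broadcast: 181.63.255.255
First usable = network + 1
Last usable = broadcast - 1
Range: 181.0.0.1 to 181.63.255.254


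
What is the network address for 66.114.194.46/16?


IP:   01000010.01110010.11000010.00101110
Mask: 11111111.11111111.00000000.00000000
AND operation:
Net:  01000010.01110010.00000000.00000000
Network: 66.114.0.0/16


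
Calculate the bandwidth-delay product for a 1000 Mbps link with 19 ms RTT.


BDP = bandwidth * RTT
= 1000 Mbps * 19 ms
= 1000 * 1e6 * 19 / 1000 bits
= 19000000 bits
= 2375000 bytes
= 2319.3359 KB
BDP = 19000000 bits (2375000 bytes)


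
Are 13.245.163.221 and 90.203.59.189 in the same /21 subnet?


Mask: 255.255.248.0
13.245.163.221 AND mask = 13.245.160.0
90.203.59.189 AND mask = 90.203.56.0
No, different subnets (13.245.160.0 vs 90.203.56.0)


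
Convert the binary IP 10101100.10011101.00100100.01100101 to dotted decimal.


10101100 = 172
10011101 = 157
00100100 = 36
01100101 = 101
IP: 172.157.36.101


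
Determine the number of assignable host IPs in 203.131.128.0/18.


Host bits = 32 - 18 = 14
Total addresses = 2^14 = 16384
Usable = total - 2 (network and broadcast)
Usable hosts: 16382


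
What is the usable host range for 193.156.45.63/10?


Network: 193.128.0.0
Broadcast: 193.191.255.255
First usable = network + 1
Last usable = broadcast - 1
Range: 193.128.0.1 to 193.191.255.254


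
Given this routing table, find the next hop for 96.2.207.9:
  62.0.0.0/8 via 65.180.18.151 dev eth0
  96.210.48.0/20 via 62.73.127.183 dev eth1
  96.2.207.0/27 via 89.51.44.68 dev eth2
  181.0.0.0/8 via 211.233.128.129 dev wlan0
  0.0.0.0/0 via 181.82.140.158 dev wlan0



Longest prefix match for 96.2.207.9:
  /8 62.0.0.0: no
  /20 96.210.48.0: no
  /27 96.2.207.0: MATCH
  /8 181.0.0.0: no
  /0 0.0.0.0: MATCH
Selected: next-hop 89.51.44.68 via eth2 (matched /27)


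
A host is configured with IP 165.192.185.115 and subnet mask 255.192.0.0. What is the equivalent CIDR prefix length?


Binary: 11111111.11000000.00000000.00000000
Count leading 1s
Prefix: /10


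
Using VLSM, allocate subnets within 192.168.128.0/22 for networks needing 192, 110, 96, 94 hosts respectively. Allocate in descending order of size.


192 hosts -> /24 (254 usable): 192.168.128.0/24
110 hosts -> /25 (126 usable): 192.168.129.0/25
96 hosts -> /25 (126 usable): 192.168.129.128/25
94 hosts -> /25 (126 usable): 192.168.130.0/25
Allocation: 192.168.128.0/24 (192 hosts, 254 usable); 192.168.129.0/25 (110 hosts, 126 usable); 192.168.129.128/25 (96 hosts, 126 usable); 192.168.130.0/25 (94 hosts, 126 usable)


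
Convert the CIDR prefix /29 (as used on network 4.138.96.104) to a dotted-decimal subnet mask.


/29 means 29 network bits, 3 host bits
Binary: 11111111111111111111111111111000
Mask: 255.255.255.248


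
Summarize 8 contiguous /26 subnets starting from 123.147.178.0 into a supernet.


Original prefix: /26
Number of subnets: 8 = 2^3
New prefix = 26 - 3 = 23
Supernet: 123.147.178.0/23


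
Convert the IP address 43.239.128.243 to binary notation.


43 = 00101011
239 = 11101111
128 = 10000000
243 = 11110011
Binary: 00101011.11101111.10000000.11110011


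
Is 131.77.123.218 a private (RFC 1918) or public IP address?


RFC 1918 private ranges:
  10.0.0.0/8 (10.0.0.0 - 10.255.255.255)
  172.16.0.0/12 (172.16.0.0 - 172.31.255.255)
  192.168.0.0/16 (192.168.0.0 - 192.168.255.255)
Public (not in any RFC 1918 range)


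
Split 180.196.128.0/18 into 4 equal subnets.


New prefix = 18 + 2 = 20
Each subnet has 4096 addresses
  180.196.128.0/20
  180.196.144.0/20
  180.196.160.0/20
  180.196.176.0/20
Subnets: 180.196.128.0/20, 180.196.144.0/20, 180.196.160.0/20, 180.196.176.0/20


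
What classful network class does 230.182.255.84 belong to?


First octet: 230
Binary: 11100110
1110xxxx -> Class D (224-239)
Class D (multicast), default mask N/A


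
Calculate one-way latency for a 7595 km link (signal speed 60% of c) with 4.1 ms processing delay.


Speed = 0.6 * 3e5 km/s = 180000 km/s
Propagation delay = 7595 / 180000 = 0.0422 s = 42.1944 ms
Processing delay = 4.1 ms
Total one-way latency = 46.2944 ms


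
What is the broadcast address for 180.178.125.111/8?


Network: 180.0.0.0/8
Host bits = 24
Set all host bits to 1:
Broadcast: 180.255.255.255


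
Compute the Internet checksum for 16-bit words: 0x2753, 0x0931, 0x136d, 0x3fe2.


Sum all words (with carry folding):
+ 0x2753 = 0x2753
+ 0x0931 = 0x3084
+ 0x136d = 0x43f1
+ 0x3fe2 = 0x83d3
One's complement: ~0x83d3
Checksum = 0x7c2c


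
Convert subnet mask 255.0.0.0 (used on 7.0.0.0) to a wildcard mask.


Subnet mask: 255.0.0.0
Wildcard = 255.255.255.255 - subnet mask
255 - 255 = 0
255 - 0 = 255
255 - 0 = 255
255 - 0 = 255
Wildcard: 0.255.255.255


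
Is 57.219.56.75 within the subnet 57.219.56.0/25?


Subnet network: 57.219.56.0
Test IP AND mask: 57.219.56.0
Yes, 57.219.56.75 is in 57.219.56.0/25


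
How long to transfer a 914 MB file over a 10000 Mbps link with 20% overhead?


Effective throughput = 10000 * (1 - 20/100) = 8000 Mbps
File size in Mb = 914 * 8 = 7312 Mb
Time = 7312 / 8000
Time = 0.914 seconds


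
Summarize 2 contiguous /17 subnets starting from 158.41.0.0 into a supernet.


Original prefix: /17
Number of subnets: 2 = 2^1
New prefix = 17 - 1 = 16
Supernet: 158.41.0.0/16


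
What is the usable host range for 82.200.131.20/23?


Network: 82.200.130.0
Broadcast: 82.200.131.255
First usable = network + 1
Last usable = broadcast - 1
Range: 82.200.130.1 to 82.200.131.254


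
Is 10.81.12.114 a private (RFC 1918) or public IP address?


RFC 1918 private ranges:
  10.0.0.0/8 (10.0.0.0 - 10.255.255.255)
  172.16.0.0/12 (172.16.0.0 - 172.31.255.255)
  192.168.0.0/16 (192.168.0.0 - 192.168.255.255)
Private (in 10.0.0.0/8)


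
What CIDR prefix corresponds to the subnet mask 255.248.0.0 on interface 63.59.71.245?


Binary: 11111111.11111000.00000000.00000000
Count leading 1s
Prefix: /13


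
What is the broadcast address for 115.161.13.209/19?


Network: 115.161.0.0/19
Host bits = 13
Set all host bits to 1:
Broadcast: 115.161.31.255


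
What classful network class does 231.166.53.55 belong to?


First octet: 231
Binary: 11100111
1110xxxx -> Class D (224-239)
Class D (multicast), default mask N/A


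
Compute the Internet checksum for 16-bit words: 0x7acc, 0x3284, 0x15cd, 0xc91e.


Sum all words (with carry folding):
+ 0x7acc = 0x7acc
+ 0x3284 = 0xad50
+ 0x15cd = 0xc31d
+ 0xc91e = 0x8c3c
One's complement: ~0x8c3c
Checksum = 0x73c3


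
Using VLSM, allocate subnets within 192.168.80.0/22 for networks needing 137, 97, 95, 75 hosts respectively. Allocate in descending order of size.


137 hosts -> /24 (254 usable): 192.168.80.0/24
97 hosts -> /25 (126 usable): 192.168.81.0/25
95 hosts -> /25 (126 usable): 192.168.81.128/25
75 hosts -> /25 (126 usable): 192.168.82.0/25
Allocation: 192.168.80.0/24 (137 hosts, 254 usable); 192.168.81.0/25 (97 hosts, 126 usable); 192.168.81.128/25 (95 hosts, 126 usable); 192.168.82.0/25 (75 hosts, 126 usable)


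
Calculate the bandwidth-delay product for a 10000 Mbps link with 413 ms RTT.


BDP = bandwidth * RTT
= 10000 Mbps * 413 ms
= 10000 * 1e6 * 413 / 1000 bits
= 4130000000 bits
= 516250000 bytes
= 504150.3906 KB
BDP = 4130000000 bits (516250000 bytes)


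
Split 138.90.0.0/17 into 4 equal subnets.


New prefix = 17 + 2 = 19
Each subnet has 8192 addresses
  138.90.0.0/19
  138.90.32.0/19
  138.90.64.0/19
  138.90.96.0/19
Subnets: 138.90.0.0/19, 138.90.32.0/19, 138.90.64.0/19, 138.90.96.0/19


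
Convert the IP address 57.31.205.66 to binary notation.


57 = 00111001
31 = 00011111
205 = 11001101
66 = 01000010
Binary: 00111001.00011111.11001101.01000010


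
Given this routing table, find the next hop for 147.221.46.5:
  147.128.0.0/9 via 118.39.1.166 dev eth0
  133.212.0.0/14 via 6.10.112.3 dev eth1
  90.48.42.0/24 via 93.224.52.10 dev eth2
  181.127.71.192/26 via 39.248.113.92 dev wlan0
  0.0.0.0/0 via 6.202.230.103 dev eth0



Longest prefix match for 147.221.46.5:
  /9 147.128.0.0: MATCH
  /14 133.212.0.0: no
  /24 90.48.42.0: no
  /26 181.127.71.192: no
  /0 0.0.0.0: MATCH
Selected: next-hop 118.39.1.166 via eth0 (matched /9)


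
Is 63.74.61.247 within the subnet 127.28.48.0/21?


Subnet network: 127.28.48.0
Test IP AND mask: 63.74.56.0
No, 63.74.61.247 is not in 127.28.48.0/21


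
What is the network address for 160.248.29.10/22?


IP:   10100000.11111000.00011101.00001010
Mask: 11111111.11111111.11111100.00000000
AND operation:
Net:  10100000.11111000.00011100.00000000
Network: 160.248.28.0/22


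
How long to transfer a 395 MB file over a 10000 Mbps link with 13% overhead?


Effective throughput = 10000 * (1 - 13/100) = 8700 Mbps
File size in Mb = 395 * 8 = 3160 Mb
Time = 3160 / 8700
Time = 0.3632 seconds


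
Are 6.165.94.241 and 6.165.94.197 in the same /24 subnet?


Mask: 255.255.255.0
6.165.94.241 AND mask = 6.165.94.0
6.165.94.197 AND mask = 6.165.94.0
Yes, same subnet (6.165.94.0)


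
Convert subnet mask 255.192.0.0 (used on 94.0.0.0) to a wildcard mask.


Subnet mask: 255.192.0.0
Wildcard = 255.255.255.255 - subnet mask
255 - 255 = 0
255 - 192 = 63
255 - 0 = 255
255 - 0 = 255
Wildcard: 0.63.255.255


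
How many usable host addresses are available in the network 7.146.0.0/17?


Host bits = 32 - 17 = 15
Total addresses = 2^15 = 32768
Usable = total - 2 (network and broadcast)
Usable hosts: 32766


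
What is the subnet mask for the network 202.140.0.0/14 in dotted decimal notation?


/14 means 14 network bits, 18 host bits
Binary: 11111111111111000000000000000000
Mask: 255.252.0.0


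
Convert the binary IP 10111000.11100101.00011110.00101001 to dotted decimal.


10111000 = 184
11100101 = 229
00011110 = 30
00101001 = 41
IP: 184.229.30.41


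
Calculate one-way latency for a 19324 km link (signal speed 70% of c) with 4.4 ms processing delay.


Speed = 0.7 * 3e5 km/s = 210000 km/s
Propagation delay = 19324 / 210000 = 0.092 s = 92.019 ms
Processing delay = 4.4 ms
Total one-way latency = 96.419 ms


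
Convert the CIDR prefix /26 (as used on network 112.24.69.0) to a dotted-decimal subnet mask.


/26 means 26 network bits, 6 host bits
Binary: 11111111111111111111111111000000
Mask: 255.255.255.192


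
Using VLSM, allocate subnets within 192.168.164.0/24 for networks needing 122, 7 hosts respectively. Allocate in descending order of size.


122 hosts -> /25 (126 usable): 192.168.164.0/25
7 hosts -> /28 (14 usable): 192.168.164.128/28
Allocation: 192.168.164.0/25 (122 hosts, 126 usable); 192.168.164.128/28 (7 hosts, 14 usable)


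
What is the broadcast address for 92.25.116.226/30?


Network: 92.25.116.224/30
Host bits = 2
Set all host bits to 1:
Broadcast: 92.25.116.227


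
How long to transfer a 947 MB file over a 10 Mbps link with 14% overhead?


Effective throughput = 10 * (1 - 14/100) = 8.6 Mbps
File size in Mb = 947 * 8 = 7576 Mb
Time = 7576 / 8.6
Time = 880.9302 seconds


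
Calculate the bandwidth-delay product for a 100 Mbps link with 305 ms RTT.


BDP = bandwidth * RTT
= 100 Mbps * 305 ms
= 100 * 1e6 * 305 / 1000 bits
= 30500000 bits
= 3812500 bytes
= 3723.1445 KB
BDP = 30500000 bits (3812500 bytes)


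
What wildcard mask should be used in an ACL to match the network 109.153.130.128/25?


Subnet mask: 255.255.255.128
Wildcard = 255.255.255.255 - subnet mask
255 - 255 = 0
255 - 255 = 0
255 - 255 = 0
255 - 128 = 127
Wildcard: 0.0.0.127


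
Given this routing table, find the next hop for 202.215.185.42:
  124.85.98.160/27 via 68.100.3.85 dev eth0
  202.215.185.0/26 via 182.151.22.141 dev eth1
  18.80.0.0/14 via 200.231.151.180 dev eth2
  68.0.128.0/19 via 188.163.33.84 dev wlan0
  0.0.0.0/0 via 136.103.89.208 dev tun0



Longest prefix match for 202.215.185.42:
  /27 124.85.98.160: no
  /26 202.215.185.0: MATCH
  /14 18.80.0.0: no
  /19 68.0.128.0: no
  /0 0.0.0.0: MATCH
Selected: next-hop 182.151.22.141 via eth1 (matched /26)


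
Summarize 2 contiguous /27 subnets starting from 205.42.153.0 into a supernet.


Original prefix: /27
Number of subnets: 2 = 2^1
New prefix = 27 - 1 = 26
Supernet: 205.42.153.0/26


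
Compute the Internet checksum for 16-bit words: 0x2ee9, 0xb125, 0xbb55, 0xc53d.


Sum all words (with carry folding):
+ 0x2ee9 = 0x2ee9
+ 0xb125 = 0xe00e
+ 0xbb55 = 0x9b64
+ 0xc53d = 0x60a2
One's complement: ~0x60a2
Checksum = 0x9f5d


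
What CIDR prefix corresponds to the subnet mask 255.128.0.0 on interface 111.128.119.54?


Binary: 11111111.10000000.00000000.00000000
Count leading 1s
Prefix: /9


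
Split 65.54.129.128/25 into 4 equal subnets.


New prefix = 25 + 2 = 27
Each subnet has 32 addresses
  65.54.129.128/27
  65.54.129.160/27
  65.54.129.192/27
  65.54.129.224/27
Subnets: 65.54.129.128/27, 65.54.129.160/27, 65.54.129.192/27, 65.54.129.224/27


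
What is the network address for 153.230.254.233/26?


IP:   10011001.11100110.11111110.11101001
Mask: 11111111.11111111.11111111.11000000
AND operation:
Net:  10011001.11100110.11111110.11000000
Network: 153.230.254.192/26


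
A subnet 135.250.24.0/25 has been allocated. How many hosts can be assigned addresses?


Host bits = 32 - 25 = 7
Total addresses = 2^7 = 128
Usable = total - 2 (network and broadcast)
Usable hosts: 126


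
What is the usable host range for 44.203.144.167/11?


Network: 44.192.0.0
Broadcast: 44.223.255.255
First usable = network + 1
Last usable = broadcast - 1
Range: 44.192.0.1 to 44.223.255.254


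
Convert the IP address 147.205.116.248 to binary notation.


147 = 10010011
205 = 11001101
116 = 01110100
248 = 11111000
Binary: 10010011.11001101.01110100.11111000


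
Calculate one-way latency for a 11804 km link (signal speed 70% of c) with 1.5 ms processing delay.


Speed = 0.7 * 3e5 km/s = 210000 km/s
Propagation delay = 11804 / 210000 = 0.0562 s = 56.2095 ms
Processing delay = 1.5 ms
Total one-way latency = 57.7095 ms


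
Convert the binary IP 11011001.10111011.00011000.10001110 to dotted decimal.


11011001 = 217
10111011 = 187
00011000 = 24
10001110 = 142
IP: 217.187.24.142


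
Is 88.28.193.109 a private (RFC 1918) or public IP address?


RFC 1918 private ranges:
  10.0.0.0/8 (10.0.0.0 - 10.255.255.255)
  172.16.0.0/12 (172.16.0.0 - 172.31.255.255)
  192.168.0.0/16 (192.168.0.0 - 192.168.255.255)
Public (not in any RFC 1918 range)


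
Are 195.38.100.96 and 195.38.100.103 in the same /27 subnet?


Mask: 255.255.255.224
195.38.100.96 AND mask = 195.38.100.96
195.38.100.103 AND mask = 195.38.100.96
Yes, same subnet (195.38.100.96)


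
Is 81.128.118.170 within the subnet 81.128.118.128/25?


Subnet network: 81.128.118.128
Test IP AND mask: 81.128.118.128
Yes, 81.128.118.170 is in 81.128.118.128/25


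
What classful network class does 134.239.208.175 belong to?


First octet: 134
Binary: 10000110
10xxxxxx -> Class B (128-191)
Class B, default mask 255.255.0.0 (/16)


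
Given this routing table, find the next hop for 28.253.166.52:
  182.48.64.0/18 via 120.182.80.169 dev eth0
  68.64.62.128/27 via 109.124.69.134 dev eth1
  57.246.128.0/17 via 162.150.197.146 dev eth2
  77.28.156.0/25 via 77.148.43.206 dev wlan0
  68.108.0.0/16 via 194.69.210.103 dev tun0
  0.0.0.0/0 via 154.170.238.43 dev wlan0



Longest prefix match for 28.253.166.52:
  /18 182.48.64.0: no
  /27 68.64.62.128: no
  /17 57.246.128.0: no
  /25 77.28.156.0: no
  /16 68.108.0.0: no
  /0 0.0.0.0: MATCH
Selected: next-hop 154.170.238.43 via wlan0 (matched /0)


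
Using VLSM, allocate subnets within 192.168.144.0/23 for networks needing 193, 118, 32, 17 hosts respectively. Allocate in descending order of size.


193 hosts -> /24 (254 usable): 192.168.144.0/24
118 hosts -> /25 (126 usable): 192.168.145.0/25
32 hosts -> /26 (62 usable): 192.168.145.128/26
17 hosts -> /27 (30 usable): 192.168.145.192/27
Allocation: 192.168.144.0/24 (193 hosts, 254 usable); 192.168.145.0/25 (118 hosts, 126 usable); 192.168.145.128/26 (32 hosts, 62 usable); 192.168.145.192/27 (17 hosts, 30 usable)


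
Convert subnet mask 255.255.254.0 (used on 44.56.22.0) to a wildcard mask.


Subnet mask: 255.255.254.0
Wildcard = 255.255.255.255 - subnet mask
255 - 255 = 0
255 - 255 = 0
255 - 254 = 1
255 - 0 = 255
Wildcard: 0.0.1.255


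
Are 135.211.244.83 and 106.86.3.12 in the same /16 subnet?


Mask: 255.255.0.0
135.211.244.83 AND mask = 135.211.0.0
106.86.3.12 AND mask = 106.86.0.0
No, different subnets (135.211.0.0 vs 106.86.0.0)


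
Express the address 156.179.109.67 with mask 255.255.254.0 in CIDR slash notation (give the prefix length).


Binary: 11111111.11111111.11111110.00000000
Count leading 1s
Prefix: /23


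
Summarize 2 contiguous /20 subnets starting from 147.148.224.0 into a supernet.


Original prefix: /20
Number of subnets: 2 = 2^1
New prefix = 20 - 1 = 19
Supernet: 147.148.224.0/19


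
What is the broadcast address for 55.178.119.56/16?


Network: 55.178.0.0/16
Host bits = 16
Set all host bits to 1:
Broadcast: 55.178.255.255


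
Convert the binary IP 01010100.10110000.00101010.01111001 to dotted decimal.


01010100 = 84
10110000 = 176
00101010 = 42
01111001 = 121
IP: 84.176.42.121


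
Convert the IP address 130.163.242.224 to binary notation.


130 = 10000010
163 = 10100011
242 = 11110010
224 = 11100000
Binary: 10000010.10100011.11110010.11100000


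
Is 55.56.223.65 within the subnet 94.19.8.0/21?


Subnet network: 94.19.8.0
Test IP AND mask: 55.56.216.0
No, 55.56.223.65 is not in 94.19.8.0/21


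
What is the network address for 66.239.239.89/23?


IP:   01000010.11101111.11101111.01011001
Mask: 11111111.11111111.11111110.00000000
AND operation:
Net:  01000010.11101111.11101110.00000000
Network: 66.239.238.0/23


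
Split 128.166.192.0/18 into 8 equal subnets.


New prefix = 18 + 3 = 21
Each subnet has 2048 addresses
  128.166.192.0/21
  128.166.200.0/21
  128.166.208.0/21
  128.166.216.0/21
  128.166.224.0/21
  128.166.232.0/21
  128.166.240.0/21
  128.166.248.0/21
Subnets: 128.166.192.0/21, 128.166.200.0/21, 128.166.208.0/21, 128.166.216.0/21, 128.166.224.0/21, 128.166.232.0/21, 128.166.240.0/21, 128.166.248.0/21


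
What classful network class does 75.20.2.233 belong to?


First octet: 75
Binary: 01001011
0xxxxxxx -> Class A (1-126)
Class A, default mask 255.0.0.0 (/8)


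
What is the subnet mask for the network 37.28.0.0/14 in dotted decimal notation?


/14 means 14 network bits, 18 host bits
Binary: 11111111111111000000000000000000
Mask: 255.252.0.0


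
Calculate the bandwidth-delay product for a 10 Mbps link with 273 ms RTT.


BDP = bandwidth * RTT
= 10 Mbps * 273 ms
= 10 * 1e6 * 273 / 1000 bits
= 2730000 bits
= 341250 bytes
= 333.252 KB
BDP = 2730000 bits (341250 bytes)


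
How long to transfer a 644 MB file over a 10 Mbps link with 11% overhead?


Effective throughput = 10 * (1 - 11/100) = 8.9 Mbps
File size in Mb = 644 * 8 = 5152 Mb
Time = 5152 / 8.9
Time = 578.8764 seconds


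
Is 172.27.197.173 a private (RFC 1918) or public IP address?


RFC 1918 private ranges:
  10.0.0.0/8 (10.0.0.0 - 10.255.255.255)
  172.16.0.0/12 (172.16.0.0 - 172.31.255.255)
  192.168.0.0/16 (192.168.0.0 - 192.168.255.255)
Private (in 172.16.0.0/12)


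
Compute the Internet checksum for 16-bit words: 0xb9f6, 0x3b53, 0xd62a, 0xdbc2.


Sum all words (with carry folding):
+ 0xb9f6 = 0xb9f6
+ 0x3b53 = 0xf549
+ 0xd62a = 0xcb74
+ 0xdbc2 = 0xa737
One's complement: ~0xa737
Checksum = 0x58c8


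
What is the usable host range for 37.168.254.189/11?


Network: 37.160.0.0
Broadcast: 37.191.255.255
First usable = network + 1
Last usable = broadcast - 1
Range: 37.160.0.1 to 37.191.255.254


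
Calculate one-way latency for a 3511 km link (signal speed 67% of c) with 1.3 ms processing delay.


Speed = 0.67 * 3e5 km/s = 201000 km/s
Propagation delay = 3511 / 201000 = 0.0175 s = 17.4677 ms
Processing delay = 1.3 ms
Total one-way latency = 18.7677 ms


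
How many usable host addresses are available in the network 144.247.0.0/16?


Host bits = 32 - 16 = 16
Total addresses = 2^16 = 65536
Usable = total - 2 (network and broadcast)
Usable hosts: 65534


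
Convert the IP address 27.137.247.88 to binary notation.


27 = 00011011
137 = 10001001
247 = 11110111
88 = 01011000
Binary: 00011011.10001001.11110111.01011000


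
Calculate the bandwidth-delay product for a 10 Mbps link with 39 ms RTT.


BDP = bandwidth * RTT
= 10 Mbps * 39 ms
= 10 * 1e6 * 39 / 1000 bits
= 390000 bits
= 48750 bytes
= 47.6074 KB
BDP = 390000 bits (48750 bytes)


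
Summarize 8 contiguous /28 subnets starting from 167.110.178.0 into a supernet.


Original prefix: /28
Number of subnets: 8 = 2^3
New prefix = 28 - 3 = 25
Supernet: 167.110.178.0/25


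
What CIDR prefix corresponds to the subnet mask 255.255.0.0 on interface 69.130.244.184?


Binary: 11111111.11111111.00000000.00000000
Count leading 1s
Prefix: /16


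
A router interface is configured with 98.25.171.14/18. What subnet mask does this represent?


/18 means 18 network bits, 14 host bits
Binary: 11111111111111111100000000000000
Mask: 255.255.192.0


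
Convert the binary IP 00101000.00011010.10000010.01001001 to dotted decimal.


00101000 = 40
00011010 = 26
10000010 = 130
01001001 = 73
IP: 40.26.130.73


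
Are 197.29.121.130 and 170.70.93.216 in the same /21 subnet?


Mask: 255.255.248.0
197.29.121.130 AND mask = 197.29.120.0
170.70.93.216 AND mask = 170.70.88.0
No, different subnets (197.29.120.0 vs 170.70.88.0)


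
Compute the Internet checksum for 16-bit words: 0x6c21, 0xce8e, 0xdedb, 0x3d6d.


Sum all words (with carry folding):
+ 0x6c21 = 0x6c21
+ 0xce8e = 0x3ab0
+ 0xdedb = 0x198c
+ 0x3d6d = 0x56f9
One's complement: ~0x56f9
Checksum = 0xa906


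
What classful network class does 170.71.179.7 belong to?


First octet: 170
Binary: 10101010
10xxxxxx -> Class B (128-191)
Class B, default mask 255.255.0.0 (/16)


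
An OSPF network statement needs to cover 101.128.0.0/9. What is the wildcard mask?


Subnet mask: 255.128.0.0
Wildcard = 255.255.255.255 - subnet mask
255 - 255 = 0
255 - 128 = 127
255 - 0 = 255
255 - 0 = 255
Wildcard: 0.127.255.255


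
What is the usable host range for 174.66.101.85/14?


Network: 174.64.0.0
Broadcast: 174.67.255.255
First usable = network + 1
Last usable = broadcast - 1
Range: 174.64.0.1 to 174.67.255.254


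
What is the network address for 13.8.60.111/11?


IP:   00001101.00001000.00111100.01101111
Mask: 11111111.11100000.00000000.00000000
AND operation:
Net:  00001101.00000000.00000000.00000000
Network: 13.0.0.0/11


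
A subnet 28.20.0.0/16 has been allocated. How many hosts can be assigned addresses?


Host bits = 32 - 16 = 16
Total addresses = 2^16 = 65536
Usable = total - 2 (network and broadcast)
Usable hosts: 65534


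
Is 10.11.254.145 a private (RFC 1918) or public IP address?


RFC 1918 private ranges:
  10.0.0.0/8 (10.0.0.0 - 10.255.255.255)
  172.16.0.0/12 (172.16.0.0 - 172.31.255.255)
  192.168.0.0/16 (192.168.0.0 - 192.168.255.255)
Private (in 10.0.0.0/8)


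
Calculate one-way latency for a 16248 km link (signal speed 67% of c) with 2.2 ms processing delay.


Speed = 0.67 * 3e5 km/s = 201000 km/s
Propagation delay = 16248 / 201000 = 0.0808 s = 80.8358 ms
Processing delay = 2.2 ms
Total one-way latency = 83.0358 ms


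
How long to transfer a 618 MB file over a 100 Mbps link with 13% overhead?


Effective throughput = 100 * (1 - 13/100) = 87 Mbps
File size in Mb = 618 * 8 = 4944 Mb
Time = 4944 / 87
Time = 56.8276 seconds


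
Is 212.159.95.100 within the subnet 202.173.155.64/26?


Subnet network: 202.173.155.64
Test IP AND mask: 212.159.95.64
No, 212.159.95.100 is not in 202.173.155.64/26


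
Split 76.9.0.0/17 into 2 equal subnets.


New prefix = 17 + 1 = 18
Each subnet has 16384 addresses
  76.9.0.0/18
  76.9.64.0/18
Subnets: 76.9.0.0/18, 76.9.64.0/18


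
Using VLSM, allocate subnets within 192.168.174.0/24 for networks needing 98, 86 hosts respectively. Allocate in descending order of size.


98 hosts -> /25 (126 usable): 192.168.174.0/25
86 hosts -> /25 (126 usable): 192.168.174.128/25
Allocation: 192.168.174.0/25 (98 hosts, 126 usable); 192.168.174.128/25 (86 hosts, 126 usable)


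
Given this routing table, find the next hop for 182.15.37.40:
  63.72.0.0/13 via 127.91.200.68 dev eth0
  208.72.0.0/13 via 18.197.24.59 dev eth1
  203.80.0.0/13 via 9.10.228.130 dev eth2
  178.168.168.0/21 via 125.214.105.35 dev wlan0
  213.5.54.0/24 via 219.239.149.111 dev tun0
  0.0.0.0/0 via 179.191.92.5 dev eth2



Longest prefix match for 182.15.37.40:
  /13 63.72.0.0: no
  /13 208.72.0.0: no
  /13 203.80.0.0: no
  /21 178.168.168.0: no
  /24 213.5.54.0: no
  /0 0.0.0.0: MATCH
Selected: next-hop 179.191.92.5 via eth2 (matched /0)


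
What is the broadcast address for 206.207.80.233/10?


Network: 206.192.0.0/10
Host bits = 22
Set all host bits to 1:
Broadcast: 206.255.255.255


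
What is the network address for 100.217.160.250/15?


IP:   01100100.11011001.10100000.11111010
Mask: 11111111.11111110.00000000.00000000
AND operation:
Net:  01100100.11011000.00000000.00000000
Network: 100.216.0.0/15


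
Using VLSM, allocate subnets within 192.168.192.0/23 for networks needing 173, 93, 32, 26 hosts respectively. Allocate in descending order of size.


173 hosts -> /24 (254 usable): 192.168.192.0/24
93 hosts -> /25 (126 usable): 192.168.193.0/25
32 hosts -> /26 (62 usable): 192.168.193.128/26
26 hosts -> /27 (30 usable): 192.168.193.192/27
Allocation: 192.168.192.0/24 (173 hosts, 254 usable); 192.168.193.0/25 (93 hosts, 126 usable); 192.168.193.128/26 (32 hosts, 62 usable); 192.168.193.192/27 (26 hosts, 30 usable)


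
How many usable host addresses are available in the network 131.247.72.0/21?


Host bits = 32 - 21 = 11
Total addresses = 2^11 = 2048
Usable = total - 2 (network and broadcast)
Usable hosts: 2046


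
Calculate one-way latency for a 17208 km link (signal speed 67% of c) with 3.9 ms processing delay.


Speed = 0.67 * 3e5 km/s = 201000 km/s
Propagation delay = 17208 / 201000 = 0.0856 s = 85.6119 ms
Processing delay = 3.9 ms
Total one-way latency = 89.5119 ms


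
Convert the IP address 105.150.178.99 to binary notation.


105 = 01101001
150 = 10010110
178 = 10110010
99 = 01100011
Binary: 01101001.10010110.10110010.01100011


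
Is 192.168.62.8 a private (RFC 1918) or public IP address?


RFC 1918 private ranges:
  10.0.0.0/8 (10.0.0.0 - 10.255.255.255)
  172.16.0.0/12 (172.16.0.0 - 172.31.255.255)
  192.168.0.0/16 (192.168.0.0 - 192.168.255.255)
Private (in 192.168.0.0/16)


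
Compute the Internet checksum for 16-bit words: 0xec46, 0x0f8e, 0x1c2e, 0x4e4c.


Sum all words (with carry folding):
+ 0xec46 = 0xec46
+ 0x0f8e = 0xfbd4
+ 0x1c2e = 0x1803
+ 0x4e4c = 0x664f
One's complement: ~0x664f
Checksum = 0x99b0


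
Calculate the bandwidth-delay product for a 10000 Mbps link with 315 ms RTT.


BDP = bandwidth * RTT
= 10000 Mbps * 315 ms
= 10000 * 1e6 * 315 / 1000 bits
= 3150000000 bits
= 393750000 bytes
= 384521.4844 KB
BDP = 3150000000 bits (393750000 bytes)


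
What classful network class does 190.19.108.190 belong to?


First octet: 190
Binary: 10111110
10xxxxxx -> Class B (128-191)
Class B, default mask 255.255.0.0 (/16)


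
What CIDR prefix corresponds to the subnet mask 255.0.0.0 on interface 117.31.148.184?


Binary: 11111111.00000000.00000000.00000000
Count leading 1s
Prefix: /8


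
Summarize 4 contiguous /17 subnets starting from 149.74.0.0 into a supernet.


Original prefix: /17
Number of subnets: 4 = 2^2
New prefix = 17 - 2 = 15
Supernet: 149.74.0.0/15


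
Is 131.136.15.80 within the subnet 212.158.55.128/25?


Subnet network: 212.158.55.128
Test IP AND mask: 131.136.15.0
No, 131.136.15.80 is not in 212.158.55.128/25


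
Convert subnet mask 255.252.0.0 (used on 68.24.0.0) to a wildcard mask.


Subnet mask: 255.252.0.0
Wildcard = 255.255.255.255 - subnet mask
255 - 255 = 0
255 - 252 = 3
255 - 0 = 255
255 - 0 = 255
Wildcard: 0.3.255.255


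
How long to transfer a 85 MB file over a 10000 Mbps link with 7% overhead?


Effective throughput = 10000 * (1 - 7/100) = 9300 Mbps
File size in Mb = 85 * 8 = 680 Mb
Time = 680 / 9300
Time = 0.0731 seconds


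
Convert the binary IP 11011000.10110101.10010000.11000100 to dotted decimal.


11011000 = 216
10110101 = 181
10010000 = 144
11000100 = 196
IP: 216.181.144.196


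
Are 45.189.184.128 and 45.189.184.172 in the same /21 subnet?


Mask: 255.255.248.0
45.189.184.128 AND mask = 45.189.184.0
45.189.184.172 AND mask = 45.189.184.0
Yes, same subnet (45.189.184.0)


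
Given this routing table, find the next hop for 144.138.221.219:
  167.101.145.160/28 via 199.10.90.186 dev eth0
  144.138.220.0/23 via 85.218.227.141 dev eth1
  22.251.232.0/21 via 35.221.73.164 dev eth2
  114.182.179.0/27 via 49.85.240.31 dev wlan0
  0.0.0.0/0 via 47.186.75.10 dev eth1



Longest prefix match for 144.138.221.219:
  /28 167.101.145.160: no
  /23 144.138.220.0: MATCH
  /21 22.251.232.0: no
  /27 114.182.179.0: no
  /0 0.0.0.0: MATCH
Selected: next-hop 85.218.227.141 via eth1 (matched /23)


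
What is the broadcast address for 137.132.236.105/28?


Network: 137.132.236.96/28
Host bits = 4
Set all host bits to 1:
Broadcast: 137.132.236.111


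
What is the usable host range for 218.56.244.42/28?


Network: 218.56.244.32
Broadcast: 218.56.244.47
First usable = network + 1
Last usable = broadcast - 1
Range: 218.56.244.33 to 218.56.244.46


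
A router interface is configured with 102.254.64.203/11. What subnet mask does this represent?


/11 means 11 network bits, 21 host bits
Binary: 11111111111000000000000000000000
Mask: 255.224.0.0


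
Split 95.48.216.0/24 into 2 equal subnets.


New prefix = 24 + 1 = 25
Each subnet has 128 addresses
  95.48.216.0/25
  95.48.216.128/25
Subnets: 95.48.216.0/25, 95.48.216.128/25


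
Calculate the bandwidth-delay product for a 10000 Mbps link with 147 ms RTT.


BDP = bandwidth * RTT
= 10000 Mbps * 147 ms
= 10000 * 1e6 * 147 / 1000 bits
= 1470000000 bits
= 183750000 bytes
= 179443.3594 KB
BDP = 1470000000 bits (183750000 bytes)


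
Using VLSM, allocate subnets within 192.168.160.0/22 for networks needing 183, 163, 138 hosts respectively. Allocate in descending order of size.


183 hosts -> /24 (254 usable): 192.168.160.0/24
163 hosts -> /24 (254 usable): 192.168.161.0/24
138 hosts -> /24 (254 usable): 192.168.162.0/24
Allocation: 192.168.160.0/24 (183 hosts, 254 usable); 192.168.161.0/24 (163 hosts, 254 usable); 192.168.162.0/24 (138 hosts, 254 usable)


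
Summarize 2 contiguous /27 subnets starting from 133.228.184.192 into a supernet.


Original prefix: /27
Number of subnets: 2 = 2^1
New prefix = 27 - 1 = 26
Supernet: 133.228.184.192/26


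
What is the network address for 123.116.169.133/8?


IP:   01111011.01110100.10101001.10000101
Mask: 11111111.00000000.00000000.00000000
AND operation:
Net:  01111011.00000000.00000000.00000000
Network: 123.0.0.0/8


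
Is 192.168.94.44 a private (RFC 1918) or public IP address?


RFC 1918 private ranges:
  10.0.0.0/8 (10.0.0.0 - 10.255.255.255)
  172.16.0.0/12 (172.16.0.0 - 172.31.255.255)
  192.168.0.0/16 (192.168.0.0 - 192.168.255.255)
Private (in 192.168.0.0/16)


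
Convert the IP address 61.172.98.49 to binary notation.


61 = 00111101
172 = 10101100
98 = 01100010
49 = 00110001
Binary: 00111101.10101100.01100010.00110001


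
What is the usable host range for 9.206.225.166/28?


Network: 9.206.225.160
Broadcast: 9.206.225.175
First usable = network + 1
Last usable = broadcast - 1
Range: 9.206.225.161 to 9.206.225.174


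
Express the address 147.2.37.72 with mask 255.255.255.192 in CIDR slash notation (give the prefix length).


Binary: 11111111.11111111.11111111.11000000
Count leading 1s
Prefix: /26


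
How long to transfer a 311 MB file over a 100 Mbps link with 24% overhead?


Effective throughput = 100 * (1 - 24/100) = 76 Mbps
File size in Mb = 311 * 8 = 2488 Mb
Time = 2488 / 76
Time = 32.7368 seconds
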